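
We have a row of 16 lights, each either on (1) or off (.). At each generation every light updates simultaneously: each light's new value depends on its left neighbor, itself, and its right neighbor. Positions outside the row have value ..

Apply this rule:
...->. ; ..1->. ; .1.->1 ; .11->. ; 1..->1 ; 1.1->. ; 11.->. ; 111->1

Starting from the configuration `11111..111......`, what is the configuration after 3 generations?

..11....1...1...

.111.1..1.1.....
..1..11.1.11....
..11....1...1...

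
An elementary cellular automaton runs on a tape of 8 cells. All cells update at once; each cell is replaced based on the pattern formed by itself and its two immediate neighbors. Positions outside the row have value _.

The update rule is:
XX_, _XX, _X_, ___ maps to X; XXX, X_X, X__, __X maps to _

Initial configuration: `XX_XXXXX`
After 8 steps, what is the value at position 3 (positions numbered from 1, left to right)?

XX_X___X
XX_X_X_X
XX_X_X_X  (fixed point — unchanged through step 8)
position 3 holds _

_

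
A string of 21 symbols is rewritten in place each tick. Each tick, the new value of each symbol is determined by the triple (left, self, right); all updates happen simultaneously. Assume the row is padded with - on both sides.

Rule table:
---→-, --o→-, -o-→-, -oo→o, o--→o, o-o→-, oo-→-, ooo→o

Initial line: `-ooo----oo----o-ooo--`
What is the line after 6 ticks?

tick 1: -oo-o---o-o-----oo-o-
tick 2: -o---o-----o----o---o
tick 3: --o---o-----o----o---
tick 4: ---o---o-----o----o--
tick 5: ----o---o-----o----o-
tick 6: -----o---o-----o----o

-----o---o-----o----o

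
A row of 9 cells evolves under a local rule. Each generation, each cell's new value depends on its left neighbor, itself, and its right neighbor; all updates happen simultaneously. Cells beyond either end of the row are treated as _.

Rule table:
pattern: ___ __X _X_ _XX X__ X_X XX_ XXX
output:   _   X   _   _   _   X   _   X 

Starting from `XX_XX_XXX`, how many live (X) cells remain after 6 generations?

generation 1: __X__X_X_
generation 2: _X__X_X__
generation 3: X__X_X___
generation 4: __X_X____
generation 5: _X_X_____
generation 6: X_X______
count of X: 2

2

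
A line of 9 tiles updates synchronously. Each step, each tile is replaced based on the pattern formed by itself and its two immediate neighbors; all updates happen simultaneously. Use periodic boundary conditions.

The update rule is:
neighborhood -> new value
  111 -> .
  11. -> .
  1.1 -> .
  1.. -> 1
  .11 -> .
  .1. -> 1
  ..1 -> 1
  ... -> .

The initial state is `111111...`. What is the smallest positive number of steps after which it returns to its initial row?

4

step 1: ......1.1
step 2: 1....11.1
step 3: .1..1....
step 4: 111111...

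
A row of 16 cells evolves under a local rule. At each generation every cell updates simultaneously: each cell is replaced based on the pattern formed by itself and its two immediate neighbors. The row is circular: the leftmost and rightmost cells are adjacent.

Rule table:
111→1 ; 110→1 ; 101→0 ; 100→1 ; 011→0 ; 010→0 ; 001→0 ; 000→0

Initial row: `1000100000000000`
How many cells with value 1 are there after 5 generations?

2

0100010000000000
0010001000000000
0001000100000000
0000100010000000
0000010001000000
count of 1: 2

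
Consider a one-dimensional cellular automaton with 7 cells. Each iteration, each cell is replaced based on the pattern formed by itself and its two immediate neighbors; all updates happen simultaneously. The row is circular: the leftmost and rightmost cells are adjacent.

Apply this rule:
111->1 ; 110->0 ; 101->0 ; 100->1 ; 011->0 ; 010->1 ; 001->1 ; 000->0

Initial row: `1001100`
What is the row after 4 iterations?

iteration 1: 1110011
iteration 2: 1101101
iteration 3: 1000000
iteration 4: 1100001

1100001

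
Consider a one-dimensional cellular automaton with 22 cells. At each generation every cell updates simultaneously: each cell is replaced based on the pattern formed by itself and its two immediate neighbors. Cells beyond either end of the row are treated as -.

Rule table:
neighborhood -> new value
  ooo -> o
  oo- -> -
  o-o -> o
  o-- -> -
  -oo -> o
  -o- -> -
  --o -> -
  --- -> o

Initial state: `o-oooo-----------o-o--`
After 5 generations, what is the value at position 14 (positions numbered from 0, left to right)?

o

-oooo--ooooooooo--o--o
-ooo---oooooooo-------
-oo--o-ooooooo--oooooo
-o----ooooooo---ooooo-
---oo-oooooo--o-oooo--
position 14 holds o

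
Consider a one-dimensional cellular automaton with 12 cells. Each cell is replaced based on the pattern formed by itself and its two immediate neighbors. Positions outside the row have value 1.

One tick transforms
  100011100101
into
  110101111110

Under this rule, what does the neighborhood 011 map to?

At position 4 the neighborhood is 011; the next row has 0 there.

0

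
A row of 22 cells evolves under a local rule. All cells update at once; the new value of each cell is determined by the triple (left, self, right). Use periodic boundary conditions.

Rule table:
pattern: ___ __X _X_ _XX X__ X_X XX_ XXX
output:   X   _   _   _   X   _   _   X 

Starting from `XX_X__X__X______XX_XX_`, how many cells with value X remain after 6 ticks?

8

____X__X__XXXXX_______
XXX__X__X__XXX_XXXXXXX
XX_X__X__X__X___XXXXXX
X___X__X__X__XX__XXXXX
_XX__X__X__X___X__XXXX
___X__X__X__XX__X__XX_
count of X: 8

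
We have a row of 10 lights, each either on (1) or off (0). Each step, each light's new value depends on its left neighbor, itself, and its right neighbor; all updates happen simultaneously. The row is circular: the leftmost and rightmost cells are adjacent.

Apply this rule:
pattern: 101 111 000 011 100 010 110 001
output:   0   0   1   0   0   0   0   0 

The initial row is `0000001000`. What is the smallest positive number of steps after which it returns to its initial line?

step 1: 1111100011
step 2: 0000001000

2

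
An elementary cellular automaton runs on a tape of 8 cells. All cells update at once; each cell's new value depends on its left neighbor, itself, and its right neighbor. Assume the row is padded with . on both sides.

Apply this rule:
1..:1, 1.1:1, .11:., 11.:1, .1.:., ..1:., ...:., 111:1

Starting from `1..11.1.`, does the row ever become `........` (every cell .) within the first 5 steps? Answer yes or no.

.1..11.1
..1..11.
...1..11
....1..1
.....1..
step 5 is .....1.., still not uniform .

no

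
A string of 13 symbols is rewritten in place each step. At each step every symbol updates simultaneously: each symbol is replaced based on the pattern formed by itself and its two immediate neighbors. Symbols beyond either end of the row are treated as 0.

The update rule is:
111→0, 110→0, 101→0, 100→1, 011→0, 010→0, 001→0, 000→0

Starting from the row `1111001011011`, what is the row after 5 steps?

0000000010000

0000100000000
0000010000000
0000001000000
0000000100000
0000000010000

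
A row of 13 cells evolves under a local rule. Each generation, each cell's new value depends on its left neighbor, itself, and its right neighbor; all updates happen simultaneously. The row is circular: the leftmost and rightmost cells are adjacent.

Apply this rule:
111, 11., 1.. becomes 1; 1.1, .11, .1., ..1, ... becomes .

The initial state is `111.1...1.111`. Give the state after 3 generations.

111..1.....11
1111..1.....1
11111..1.....

11111..1.....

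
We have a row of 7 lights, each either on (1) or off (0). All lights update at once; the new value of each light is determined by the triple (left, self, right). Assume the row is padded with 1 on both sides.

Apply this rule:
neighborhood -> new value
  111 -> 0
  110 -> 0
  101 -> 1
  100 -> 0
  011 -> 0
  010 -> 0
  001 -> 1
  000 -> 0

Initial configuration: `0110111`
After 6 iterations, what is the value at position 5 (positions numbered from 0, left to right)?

0

1001000
0010001
0100010
1000101
0001010
0010101
position 5 holds 0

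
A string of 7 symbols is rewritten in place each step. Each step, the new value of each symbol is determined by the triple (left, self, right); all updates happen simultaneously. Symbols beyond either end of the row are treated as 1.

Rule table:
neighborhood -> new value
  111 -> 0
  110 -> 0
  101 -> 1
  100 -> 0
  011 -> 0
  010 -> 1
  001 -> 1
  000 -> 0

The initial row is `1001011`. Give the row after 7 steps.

0100010

0011100
0100001
1100010
0000111
0001000
0011001
0100010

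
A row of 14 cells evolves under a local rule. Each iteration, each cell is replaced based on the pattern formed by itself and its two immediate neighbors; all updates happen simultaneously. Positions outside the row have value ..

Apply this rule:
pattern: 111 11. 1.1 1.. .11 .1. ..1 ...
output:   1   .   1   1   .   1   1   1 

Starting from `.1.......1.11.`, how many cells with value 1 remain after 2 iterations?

12

iteration 1: 11111111111..1
iteration 2: .111111111.111
count of 1: 12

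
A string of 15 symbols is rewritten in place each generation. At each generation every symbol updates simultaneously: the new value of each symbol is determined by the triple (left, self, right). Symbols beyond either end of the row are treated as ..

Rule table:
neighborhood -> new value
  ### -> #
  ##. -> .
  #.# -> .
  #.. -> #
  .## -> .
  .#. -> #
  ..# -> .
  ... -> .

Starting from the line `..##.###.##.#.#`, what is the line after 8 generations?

......#.....#.#
......##....#.#
........#...#.#
........##..#.#
..........#.#.#
..........#.#.#  (fixed point — unchanged through generation 8)

..........#.#.#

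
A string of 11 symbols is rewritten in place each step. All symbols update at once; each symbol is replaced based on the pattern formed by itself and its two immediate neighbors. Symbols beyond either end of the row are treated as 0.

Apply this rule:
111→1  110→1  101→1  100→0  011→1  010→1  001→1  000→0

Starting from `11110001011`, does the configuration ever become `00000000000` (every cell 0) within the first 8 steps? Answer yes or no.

step 1: 11110011111
step 2: 11110111111
step 3: 11111111111
step 4: 11111111111  (fixed point — unchanged through step 8)
step 8 is 11111111111, still not uniform 0

no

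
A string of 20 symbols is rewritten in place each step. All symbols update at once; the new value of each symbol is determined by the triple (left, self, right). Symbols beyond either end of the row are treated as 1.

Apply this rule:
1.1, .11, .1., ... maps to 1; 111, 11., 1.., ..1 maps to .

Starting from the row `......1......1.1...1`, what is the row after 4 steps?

.1.111.11.111.1.1.1.

.1111.1.1111.111.1.1
11...1111...11..1111
...1.1....1.1...1...
.1.111.11.111.1.1.1.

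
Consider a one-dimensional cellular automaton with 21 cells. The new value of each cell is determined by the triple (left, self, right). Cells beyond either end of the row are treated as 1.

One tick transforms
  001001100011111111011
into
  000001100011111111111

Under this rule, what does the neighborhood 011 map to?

At position 5 the neighborhood is 011; the next row has 1 there.

1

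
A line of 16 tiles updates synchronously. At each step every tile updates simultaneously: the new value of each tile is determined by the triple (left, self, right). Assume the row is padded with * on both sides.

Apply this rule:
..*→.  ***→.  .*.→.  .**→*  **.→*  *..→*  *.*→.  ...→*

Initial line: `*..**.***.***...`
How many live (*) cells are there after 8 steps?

9

**.**.*.*.*.***.
.*.**.......*.*.
...********.....
**.*......*****.
.*..*****.*...*.
..*.*...*..**...
*....**..*.****.
****.***...*..*.
count of *: 9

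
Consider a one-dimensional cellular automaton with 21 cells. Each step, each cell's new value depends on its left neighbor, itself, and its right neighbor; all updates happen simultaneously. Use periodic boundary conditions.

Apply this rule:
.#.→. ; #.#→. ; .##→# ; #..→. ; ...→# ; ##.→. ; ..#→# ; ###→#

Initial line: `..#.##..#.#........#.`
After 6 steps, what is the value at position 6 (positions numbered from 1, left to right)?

#

step 1: ##..#..#....#######..
step 2: #..#..#..#########..#
step 3: ..#..#..#########..##
step 4: .#..#..#########..##.
step 5: #..#..#########..##..
step 6: ..#..#########..##..#
position 6 holds #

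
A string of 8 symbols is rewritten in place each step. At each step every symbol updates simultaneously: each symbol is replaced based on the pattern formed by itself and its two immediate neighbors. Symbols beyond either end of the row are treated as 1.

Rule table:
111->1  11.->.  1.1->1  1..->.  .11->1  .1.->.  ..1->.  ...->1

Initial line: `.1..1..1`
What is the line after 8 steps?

step 1: 1......1
step 2: ..1111.1
step 3: ..111.11
step 4: ..11.111
step 5: ..1.1111
step 6: ...11111
step 7: .1.11111
step 8: 1.111111

1.111111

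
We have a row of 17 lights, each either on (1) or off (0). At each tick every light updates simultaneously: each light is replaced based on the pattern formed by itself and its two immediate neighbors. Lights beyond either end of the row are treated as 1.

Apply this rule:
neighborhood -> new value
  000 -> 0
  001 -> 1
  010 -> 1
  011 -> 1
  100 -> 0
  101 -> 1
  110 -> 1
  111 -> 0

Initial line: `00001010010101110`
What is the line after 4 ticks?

00011110111111011
00110011100001110
01110110100011011
11011111100111110

11011111100111110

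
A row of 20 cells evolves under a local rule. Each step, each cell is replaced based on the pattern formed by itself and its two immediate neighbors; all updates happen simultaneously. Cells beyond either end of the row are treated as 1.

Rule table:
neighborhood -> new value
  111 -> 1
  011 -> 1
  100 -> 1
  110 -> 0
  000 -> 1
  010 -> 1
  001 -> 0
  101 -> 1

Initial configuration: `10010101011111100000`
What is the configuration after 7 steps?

11111111011110111111

step 1: 01011111111111011110
step 2: 11111111111110111101
step 3: 11111111111101111011
step 4: 11111111111011110111
step 5: 11111111110111101111
step 6: 11111111101111011111
step 7: 11111111011110111111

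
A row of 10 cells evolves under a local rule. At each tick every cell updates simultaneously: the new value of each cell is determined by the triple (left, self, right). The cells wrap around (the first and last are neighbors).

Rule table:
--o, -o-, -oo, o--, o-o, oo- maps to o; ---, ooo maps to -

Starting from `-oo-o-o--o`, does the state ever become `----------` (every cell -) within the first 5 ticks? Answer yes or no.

yes

oooooooooo
----------
all cells are - at tick 2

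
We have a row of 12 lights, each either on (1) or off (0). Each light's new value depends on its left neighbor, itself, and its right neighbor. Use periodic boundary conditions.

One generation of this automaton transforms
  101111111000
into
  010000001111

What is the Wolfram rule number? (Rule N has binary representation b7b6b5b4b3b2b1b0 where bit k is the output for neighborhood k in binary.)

position 3: 111 → 0  (bit 7 = 0)
position 8: 110 → 1  (bit 6 = 1)
position 1: 101 → 1  (bit 5 = 1)
position 9: 100 → 1  (bit 4 = 1)
position 2: 011 → 0  (bit 3 = 0)
position 0: 010 → 0  (bit 2 = 0)
position 11: 001 → 1  (bit 1 = 1)
position 10: 000 → 1  (bit 0 = 1)
bits b7..b0 = 01110011 = 115

115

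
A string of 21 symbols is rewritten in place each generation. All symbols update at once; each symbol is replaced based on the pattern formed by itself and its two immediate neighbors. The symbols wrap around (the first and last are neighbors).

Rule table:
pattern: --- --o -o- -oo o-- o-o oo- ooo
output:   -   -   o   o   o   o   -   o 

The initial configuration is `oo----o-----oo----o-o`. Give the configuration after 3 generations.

generation 1: o-o---oo----o-o---ooo
generation 2: -ooo--o-o---oooo--ooo
generation 3: ooo-o-oooo--ooo-o-oo-

ooo-o-oooo--ooo-o-oo-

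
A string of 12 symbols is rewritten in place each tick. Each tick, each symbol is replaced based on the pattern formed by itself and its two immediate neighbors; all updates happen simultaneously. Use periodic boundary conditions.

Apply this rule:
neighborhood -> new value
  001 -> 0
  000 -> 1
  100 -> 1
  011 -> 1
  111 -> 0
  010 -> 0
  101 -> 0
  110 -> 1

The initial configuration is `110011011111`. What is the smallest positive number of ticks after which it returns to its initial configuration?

24

011011010000
011011001111
011011101001
011010100100
011000010011
011111001011
010001100011
001101111011
101101001011
101100100010
001110011000
101011011111
100011010000
011011001110
011011101011
011010100011
011000011011
011111011011
010001011011
001100011011
101111011011
101001011010
000100011000
110011011111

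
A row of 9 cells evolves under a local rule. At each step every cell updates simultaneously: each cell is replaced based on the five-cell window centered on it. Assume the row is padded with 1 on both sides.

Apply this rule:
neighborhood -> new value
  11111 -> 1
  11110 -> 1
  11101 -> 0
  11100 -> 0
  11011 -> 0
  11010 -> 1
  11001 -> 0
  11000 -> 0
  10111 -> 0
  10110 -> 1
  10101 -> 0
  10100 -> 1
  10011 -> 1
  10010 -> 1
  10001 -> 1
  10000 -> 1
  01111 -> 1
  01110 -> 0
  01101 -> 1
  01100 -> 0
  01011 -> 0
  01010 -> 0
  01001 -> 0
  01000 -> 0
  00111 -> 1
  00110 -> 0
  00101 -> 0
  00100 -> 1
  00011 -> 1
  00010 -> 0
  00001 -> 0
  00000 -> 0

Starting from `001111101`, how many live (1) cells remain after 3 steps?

5

011111000
001110011
011000111
count of 1: 5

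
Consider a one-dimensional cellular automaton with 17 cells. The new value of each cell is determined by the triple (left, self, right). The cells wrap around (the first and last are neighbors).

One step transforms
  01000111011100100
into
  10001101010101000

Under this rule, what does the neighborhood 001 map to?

1

At position 0 the neighborhood is 001; the next row has 1 there.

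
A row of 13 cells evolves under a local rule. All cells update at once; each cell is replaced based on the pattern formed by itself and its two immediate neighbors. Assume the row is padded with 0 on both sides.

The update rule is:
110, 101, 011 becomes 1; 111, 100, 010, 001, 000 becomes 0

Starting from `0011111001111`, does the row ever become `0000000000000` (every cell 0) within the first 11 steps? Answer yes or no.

yes

0010001001001
0000000000000
all cells are 0 at step 2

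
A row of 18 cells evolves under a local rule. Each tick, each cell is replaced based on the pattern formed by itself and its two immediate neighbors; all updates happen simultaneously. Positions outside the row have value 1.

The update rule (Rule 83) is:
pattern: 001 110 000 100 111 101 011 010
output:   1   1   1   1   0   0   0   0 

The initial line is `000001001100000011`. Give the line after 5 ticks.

111110110111111100
000010010000000111
111101101111111000
000100100000001111
111011011111110000

111011011111110000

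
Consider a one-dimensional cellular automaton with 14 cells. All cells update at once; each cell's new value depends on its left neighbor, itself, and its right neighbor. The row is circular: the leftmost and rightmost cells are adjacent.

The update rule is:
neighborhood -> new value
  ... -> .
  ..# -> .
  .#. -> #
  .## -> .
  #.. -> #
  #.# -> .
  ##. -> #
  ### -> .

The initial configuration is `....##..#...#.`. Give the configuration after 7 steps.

##..##....##..

.....##.##..##
#.....#..##..#
##....##..##..
.##....##..##.
..##....##..##
#..##....##..#
##..##....##..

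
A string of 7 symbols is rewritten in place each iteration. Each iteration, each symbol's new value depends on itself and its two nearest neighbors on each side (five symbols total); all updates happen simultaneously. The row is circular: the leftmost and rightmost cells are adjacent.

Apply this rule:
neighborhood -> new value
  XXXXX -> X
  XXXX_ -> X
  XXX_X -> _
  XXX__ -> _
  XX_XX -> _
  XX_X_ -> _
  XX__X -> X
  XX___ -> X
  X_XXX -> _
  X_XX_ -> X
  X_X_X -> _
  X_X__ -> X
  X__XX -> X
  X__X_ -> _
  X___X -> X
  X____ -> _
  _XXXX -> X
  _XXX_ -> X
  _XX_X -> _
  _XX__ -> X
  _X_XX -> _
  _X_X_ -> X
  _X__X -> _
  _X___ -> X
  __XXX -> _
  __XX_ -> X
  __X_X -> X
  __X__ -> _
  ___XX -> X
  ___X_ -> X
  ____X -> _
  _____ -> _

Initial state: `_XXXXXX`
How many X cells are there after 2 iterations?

5

iteration 1: __XXXX_
iteration 2: XX_XX_X
count of X: 5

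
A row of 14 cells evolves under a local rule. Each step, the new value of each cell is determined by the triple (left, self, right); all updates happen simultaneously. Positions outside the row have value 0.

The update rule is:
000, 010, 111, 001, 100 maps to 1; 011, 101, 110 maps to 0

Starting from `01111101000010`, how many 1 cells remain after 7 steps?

10111001111111
10010110111110
11110000011101
01101111101001
10000111001111
11111010110110
01110010000001
count of 1: 5

5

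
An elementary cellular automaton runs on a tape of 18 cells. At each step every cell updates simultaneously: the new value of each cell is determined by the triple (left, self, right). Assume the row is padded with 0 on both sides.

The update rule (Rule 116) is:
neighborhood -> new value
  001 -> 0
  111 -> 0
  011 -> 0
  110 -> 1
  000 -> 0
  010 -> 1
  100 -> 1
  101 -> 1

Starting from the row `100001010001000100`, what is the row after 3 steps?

001100000110011001

step 1: 110001111001100110
step 2: 011000001100110011
step 3: 001100000110011001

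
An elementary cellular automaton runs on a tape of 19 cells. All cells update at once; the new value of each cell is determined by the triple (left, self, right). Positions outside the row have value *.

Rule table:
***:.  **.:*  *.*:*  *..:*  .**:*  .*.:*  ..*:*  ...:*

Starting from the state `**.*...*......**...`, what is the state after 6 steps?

.******************
**.................
.******************  (repeats step 1; period 2)
step 6: **.................

**.................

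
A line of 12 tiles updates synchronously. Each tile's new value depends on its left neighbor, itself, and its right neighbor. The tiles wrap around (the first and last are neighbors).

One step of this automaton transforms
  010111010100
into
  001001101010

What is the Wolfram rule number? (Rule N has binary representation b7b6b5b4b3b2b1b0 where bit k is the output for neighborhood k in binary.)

position 4: 111 → 0  (bit 7 = 0)
position 5: 110 → 1  (bit 6 = 1)
position 2: 101 → 1  (bit 5 = 1)
position 10: 100 → 1  (bit 4 = 1)
position 3: 011 → 0  (bit 3 = 0)
position 1: 010 → 0  (bit 2 = 0)
position 0: 001 → 0  (bit 1 = 0)
position 11: 000 → 0  (bit 0 = 0)
bits b7..b0 = 01110000 = 112

112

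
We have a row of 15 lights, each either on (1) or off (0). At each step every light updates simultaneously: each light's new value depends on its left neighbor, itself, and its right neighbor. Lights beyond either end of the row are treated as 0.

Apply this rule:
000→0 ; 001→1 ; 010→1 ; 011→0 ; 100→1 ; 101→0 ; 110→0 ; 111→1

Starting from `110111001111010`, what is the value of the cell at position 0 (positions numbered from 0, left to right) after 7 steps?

step 1: 000010110110011
step 2: 000110000001100
step 3: 001001000010010
step 4: 011111100111111
step 5: 101111011011110
step 6: 100110000001101
step 7: 111001000010001
position 0 holds 1

1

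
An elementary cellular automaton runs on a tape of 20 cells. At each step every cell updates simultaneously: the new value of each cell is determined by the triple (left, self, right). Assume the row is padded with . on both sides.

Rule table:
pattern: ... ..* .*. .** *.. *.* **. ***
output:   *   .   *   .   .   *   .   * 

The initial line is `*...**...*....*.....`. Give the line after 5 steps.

..*......*...*.*.*..

*.*....*.*.**.*.****
***.**.****..***.**.
.*.*..*.**....*.*...
.***..**...**.***.**
..*......*...*.*.*..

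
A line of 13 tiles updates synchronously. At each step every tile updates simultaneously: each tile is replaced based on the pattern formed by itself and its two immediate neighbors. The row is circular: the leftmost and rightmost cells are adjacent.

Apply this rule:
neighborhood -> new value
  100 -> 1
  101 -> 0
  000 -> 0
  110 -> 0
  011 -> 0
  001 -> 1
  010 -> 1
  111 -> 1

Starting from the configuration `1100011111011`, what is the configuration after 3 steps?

0110111101011

1010101110001
0010100101010
0110111101011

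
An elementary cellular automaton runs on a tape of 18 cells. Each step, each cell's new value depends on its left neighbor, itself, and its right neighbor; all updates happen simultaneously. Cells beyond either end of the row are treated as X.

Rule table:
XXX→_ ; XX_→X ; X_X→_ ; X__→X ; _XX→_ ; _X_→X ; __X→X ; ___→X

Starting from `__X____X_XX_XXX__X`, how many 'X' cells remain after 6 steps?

step 1: XXXXXXXX__X___XXX_
step 2: _______XXXXXXX__X_
step 3: XXXXXXX______XXXX_
step 4: ______XXXXXXX___X_
step 5: XXXXXX______XXXXX_
step 6: _____XXXXXXX____X_
count of X: 8

8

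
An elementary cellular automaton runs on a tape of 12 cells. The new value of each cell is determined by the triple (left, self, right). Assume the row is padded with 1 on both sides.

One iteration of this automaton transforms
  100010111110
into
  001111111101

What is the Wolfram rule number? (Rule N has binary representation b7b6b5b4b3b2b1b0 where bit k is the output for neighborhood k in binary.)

175

position 7: 111 → 1  (bit 7 = 1)
position 0: 110 → 0  (bit 6 = 0)
position 5: 101 → 1  (bit 5 = 1)
position 1: 100 → 0  (bit 4 = 0)
position 6: 011 → 1  (bit 3 = 1)
position 4: 010 → 1  (bit 2 = 1)
position 3: 001 → 1  (bit 1 = 1)
position 2: 000 → 1  (bit 0 = 1)
bits b7..b0 = 10101111 = 175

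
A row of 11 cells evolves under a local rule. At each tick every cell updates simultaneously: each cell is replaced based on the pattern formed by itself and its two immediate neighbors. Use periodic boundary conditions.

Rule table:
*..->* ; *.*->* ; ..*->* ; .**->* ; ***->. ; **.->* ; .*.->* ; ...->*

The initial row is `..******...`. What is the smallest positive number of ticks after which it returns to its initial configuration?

tick 1: ***....****
tick 2: ..******...

2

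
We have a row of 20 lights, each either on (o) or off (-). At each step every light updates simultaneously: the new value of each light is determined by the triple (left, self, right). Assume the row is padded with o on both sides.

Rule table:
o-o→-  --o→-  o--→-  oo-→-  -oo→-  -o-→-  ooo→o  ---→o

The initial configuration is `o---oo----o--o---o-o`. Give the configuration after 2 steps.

--o----oo------o----
----oo----oooo---oo-

----oo----oooo---oo-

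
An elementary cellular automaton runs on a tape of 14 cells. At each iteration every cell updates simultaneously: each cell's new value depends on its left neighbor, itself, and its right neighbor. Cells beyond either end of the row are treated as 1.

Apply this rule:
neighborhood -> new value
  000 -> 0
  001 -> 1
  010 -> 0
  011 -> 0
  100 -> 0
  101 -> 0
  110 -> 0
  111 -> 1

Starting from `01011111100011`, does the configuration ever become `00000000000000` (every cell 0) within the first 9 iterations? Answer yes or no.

iteration 1: 00001111000101
iteration 2: 00010110001000
iteration 3: 00100000010001
iteration 4: 01000000100010
iteration 5: 00000001000100
iteration 6: 00000010001001
iteration 7: 00000100010010
iteration 8: 00001000100100
iteration 9: 00010001001001
iteration 9 is 00010001001001, still not uniform 0

no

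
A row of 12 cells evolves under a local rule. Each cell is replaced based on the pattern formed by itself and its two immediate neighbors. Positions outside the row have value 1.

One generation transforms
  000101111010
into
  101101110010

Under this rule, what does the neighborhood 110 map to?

0

At position 8 the neighborhood is 110; the next row has 0 there.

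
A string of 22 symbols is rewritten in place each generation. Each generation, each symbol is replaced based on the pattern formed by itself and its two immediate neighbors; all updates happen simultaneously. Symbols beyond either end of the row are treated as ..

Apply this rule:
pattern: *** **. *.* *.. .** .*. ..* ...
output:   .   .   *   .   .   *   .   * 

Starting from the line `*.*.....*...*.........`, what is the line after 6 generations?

***.***.*.*.*.********
...*...*******........
**.*.*.........*******
..****.*******........
*.....*........*******
*.***.*.******........

*.***.*.******........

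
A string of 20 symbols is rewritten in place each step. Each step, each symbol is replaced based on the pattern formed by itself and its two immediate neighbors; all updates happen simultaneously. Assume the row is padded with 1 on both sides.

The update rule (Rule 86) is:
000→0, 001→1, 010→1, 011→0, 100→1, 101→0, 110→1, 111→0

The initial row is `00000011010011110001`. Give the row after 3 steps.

10000101011100011010
11001101000110101010
01110101101010101010

01110101101010101010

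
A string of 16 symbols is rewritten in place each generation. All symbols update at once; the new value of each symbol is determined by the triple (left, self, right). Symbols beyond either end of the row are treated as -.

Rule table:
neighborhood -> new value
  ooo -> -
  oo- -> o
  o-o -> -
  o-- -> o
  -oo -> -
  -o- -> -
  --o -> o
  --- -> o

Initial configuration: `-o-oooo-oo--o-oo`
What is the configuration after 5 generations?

o-----o--ooo---o
-ooooo-oo--oooo-
o----o--ooo---oo
-oooo-oo--oooo-o
o---o--ooo---o--

o---o--ooo---o--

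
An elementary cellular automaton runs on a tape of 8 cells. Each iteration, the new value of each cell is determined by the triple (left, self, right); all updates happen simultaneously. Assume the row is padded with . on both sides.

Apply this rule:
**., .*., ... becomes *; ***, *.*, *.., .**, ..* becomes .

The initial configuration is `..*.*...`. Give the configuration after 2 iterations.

iteration 1: *.*.*.**
iteration 2: *.*.*..*

*.*.*..*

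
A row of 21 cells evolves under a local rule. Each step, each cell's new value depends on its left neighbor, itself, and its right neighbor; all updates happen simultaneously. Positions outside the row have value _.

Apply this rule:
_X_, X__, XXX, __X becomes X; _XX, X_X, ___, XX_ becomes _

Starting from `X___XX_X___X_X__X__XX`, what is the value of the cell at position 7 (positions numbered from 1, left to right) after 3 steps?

XX_X___XX_XX_XXXXXX__
___XX_X_______XXXX_X_
__X___XX_____X_XX__XX
position 7 holds X

X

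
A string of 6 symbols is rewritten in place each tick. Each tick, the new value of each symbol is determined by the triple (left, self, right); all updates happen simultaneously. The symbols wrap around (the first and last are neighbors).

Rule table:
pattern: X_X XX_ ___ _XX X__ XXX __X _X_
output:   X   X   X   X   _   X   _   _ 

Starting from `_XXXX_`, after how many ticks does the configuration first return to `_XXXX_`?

1

_XXXX_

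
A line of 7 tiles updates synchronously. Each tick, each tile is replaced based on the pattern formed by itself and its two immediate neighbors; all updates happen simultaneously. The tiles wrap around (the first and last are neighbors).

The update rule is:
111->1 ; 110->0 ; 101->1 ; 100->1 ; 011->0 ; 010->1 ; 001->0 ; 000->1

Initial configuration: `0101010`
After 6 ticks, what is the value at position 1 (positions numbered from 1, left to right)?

0111111
1011110
1101101
1010010
1111011
1110101
position 1 holds 1

1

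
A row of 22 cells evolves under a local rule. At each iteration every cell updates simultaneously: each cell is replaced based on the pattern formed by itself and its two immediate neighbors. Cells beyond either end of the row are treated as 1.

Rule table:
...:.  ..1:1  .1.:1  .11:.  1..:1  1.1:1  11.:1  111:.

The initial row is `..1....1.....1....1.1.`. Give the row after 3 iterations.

1.1..111.11111..11...1

1111..111...111..11111
...111..11.1..111.....
1.1..111.11111..11...1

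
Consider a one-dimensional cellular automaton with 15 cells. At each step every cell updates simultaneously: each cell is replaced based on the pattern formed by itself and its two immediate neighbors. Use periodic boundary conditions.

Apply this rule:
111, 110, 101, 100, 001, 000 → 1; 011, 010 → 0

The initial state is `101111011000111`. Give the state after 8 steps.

110111101111011
111011110111101
111101111011110
011110111101111
101111011110111
110111101111011  (repeats step 1; period 5)
step 8: 111101111011110

111101111011110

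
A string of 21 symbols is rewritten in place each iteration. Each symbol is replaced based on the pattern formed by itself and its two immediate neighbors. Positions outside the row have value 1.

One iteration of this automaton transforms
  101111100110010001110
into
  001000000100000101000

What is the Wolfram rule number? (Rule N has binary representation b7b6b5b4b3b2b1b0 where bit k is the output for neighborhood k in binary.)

position 3: 111 → 0  (bit 7 = 0)
position 0: 110 → 0  (bit 6 = 0)
position 1: 101 → 0  (bit 5 = 0)
position 7: 100 → 0  (bit 4 = 0)
position 2: 011 → 1  (bit 3 = 1)
position 13: 010 → 0  (bit 2 = 0)
position 8: 001 → 0  (bit 1 = 0)
position 15: 000 → 1  (bit 0 = 1)
bits b7..b0 = 00001001 = 9

9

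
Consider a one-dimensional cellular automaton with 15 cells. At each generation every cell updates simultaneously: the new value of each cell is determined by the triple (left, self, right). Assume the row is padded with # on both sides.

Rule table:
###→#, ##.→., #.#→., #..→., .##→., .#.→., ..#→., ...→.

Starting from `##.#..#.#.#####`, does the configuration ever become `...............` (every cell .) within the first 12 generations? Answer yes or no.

yes

#..........####
............###
.............##
..............#
...............
all cells are . at generation 5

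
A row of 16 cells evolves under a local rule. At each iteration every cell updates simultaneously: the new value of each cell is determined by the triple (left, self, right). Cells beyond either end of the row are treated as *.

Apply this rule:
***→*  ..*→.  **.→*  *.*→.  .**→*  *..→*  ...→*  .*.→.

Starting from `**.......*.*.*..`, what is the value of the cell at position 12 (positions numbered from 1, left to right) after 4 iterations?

*

iteration 1: ********......*.
iteration 2: *************...
iteration 3: ***************.
iteration 4: ***************.
position 12 holds *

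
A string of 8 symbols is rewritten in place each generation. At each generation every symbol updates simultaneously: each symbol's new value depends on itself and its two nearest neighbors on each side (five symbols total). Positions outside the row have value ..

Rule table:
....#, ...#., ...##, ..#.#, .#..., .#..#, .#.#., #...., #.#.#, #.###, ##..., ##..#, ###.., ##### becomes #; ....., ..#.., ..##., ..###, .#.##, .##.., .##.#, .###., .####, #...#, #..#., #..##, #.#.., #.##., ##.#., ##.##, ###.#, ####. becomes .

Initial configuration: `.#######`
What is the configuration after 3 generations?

#..###.#
.#......
#.##....

#.##....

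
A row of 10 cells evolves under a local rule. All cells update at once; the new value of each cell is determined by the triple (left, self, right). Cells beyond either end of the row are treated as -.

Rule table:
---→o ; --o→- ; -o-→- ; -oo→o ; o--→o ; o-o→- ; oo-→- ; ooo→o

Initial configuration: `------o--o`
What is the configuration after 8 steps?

ooooo--o--
oooo-o--oo
ooo---o-o-
oo-oo----o
o--o-ooo--
-o---oo-oo
--oo-o--o-
o-o---o--o

o-o---o--o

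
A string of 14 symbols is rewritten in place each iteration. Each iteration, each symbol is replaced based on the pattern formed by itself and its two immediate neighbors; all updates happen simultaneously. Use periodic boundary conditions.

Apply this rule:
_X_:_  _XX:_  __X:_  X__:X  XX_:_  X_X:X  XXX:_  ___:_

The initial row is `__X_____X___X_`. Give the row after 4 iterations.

__X___X_____X_

___X_____X___X
X___X_____X___
_X___X_____X__
__X___X_____X_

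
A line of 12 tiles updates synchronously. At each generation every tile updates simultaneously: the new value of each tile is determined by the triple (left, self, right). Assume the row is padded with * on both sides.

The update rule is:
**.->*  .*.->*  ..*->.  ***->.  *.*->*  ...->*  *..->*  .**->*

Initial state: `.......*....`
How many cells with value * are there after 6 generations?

10

generation 1: ******.****.
generation 2: .....***..**
generation 3: ****.*.**.*.
generation 4: ...*********
generation 5: **.*........
generation 6: .**********.
count of *: 10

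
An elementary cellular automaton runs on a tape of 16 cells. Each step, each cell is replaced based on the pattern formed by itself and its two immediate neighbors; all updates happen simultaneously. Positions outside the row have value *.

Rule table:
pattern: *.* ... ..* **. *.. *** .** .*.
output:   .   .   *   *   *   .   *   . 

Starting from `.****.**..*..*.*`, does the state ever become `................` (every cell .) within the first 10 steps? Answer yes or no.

.*..*.****.**..*
..**..*..*.*****
******.**..*....
.....*.****.*..*
*...*..*..*..***
**.*.**.**.***..
.*...**.**.*.***
..*.***.**...*..
**..*.*.***.*.**
.***....*.*...*.
step 10 is .***....*.*...*., still not uniform .

no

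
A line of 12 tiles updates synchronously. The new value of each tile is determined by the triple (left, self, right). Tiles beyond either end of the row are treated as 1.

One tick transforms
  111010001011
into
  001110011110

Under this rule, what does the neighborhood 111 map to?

0

At position 0 the neighborhood is 111; the next row has 0 there.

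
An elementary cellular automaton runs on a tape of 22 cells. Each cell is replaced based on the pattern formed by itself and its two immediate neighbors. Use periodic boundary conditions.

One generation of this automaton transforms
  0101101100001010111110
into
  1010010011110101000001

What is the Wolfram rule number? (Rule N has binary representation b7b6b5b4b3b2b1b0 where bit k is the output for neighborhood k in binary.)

position 17: 111 → 0  (bit 7 = 0)
position 4: 110 → 0  (bit 6 = 0)
position 2: 101 → 1  (bit 5 = 1)
position 8: 100 → 1  (bit 4 = 1)
position 3: 011 → 0  (bit 3 = 0)
position 1: 010 → 0  (bit 2 = 0)
position 0: 001 → 1  (bit 1 = 1)
position 9: 000 → 1  (bit 0 = 1)
bits b7..b0 = 00110011 = 51

51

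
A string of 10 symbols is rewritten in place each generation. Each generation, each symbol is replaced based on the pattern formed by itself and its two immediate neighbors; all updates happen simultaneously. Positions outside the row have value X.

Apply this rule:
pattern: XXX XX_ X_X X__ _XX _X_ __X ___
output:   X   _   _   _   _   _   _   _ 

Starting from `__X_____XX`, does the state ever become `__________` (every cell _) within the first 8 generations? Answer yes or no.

yes

generation 1: _________X
generation 2: __________
all cells are _ at generation 2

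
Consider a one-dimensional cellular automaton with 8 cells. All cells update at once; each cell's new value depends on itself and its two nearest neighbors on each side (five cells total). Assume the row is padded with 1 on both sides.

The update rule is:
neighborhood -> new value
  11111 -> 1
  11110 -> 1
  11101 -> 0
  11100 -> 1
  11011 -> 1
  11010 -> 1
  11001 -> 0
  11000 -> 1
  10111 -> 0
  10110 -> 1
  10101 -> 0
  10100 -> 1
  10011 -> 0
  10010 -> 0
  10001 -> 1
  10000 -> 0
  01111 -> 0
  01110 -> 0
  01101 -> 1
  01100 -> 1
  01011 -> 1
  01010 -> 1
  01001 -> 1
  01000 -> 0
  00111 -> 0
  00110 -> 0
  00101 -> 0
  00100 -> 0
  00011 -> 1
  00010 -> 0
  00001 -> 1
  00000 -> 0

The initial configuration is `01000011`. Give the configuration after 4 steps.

11001100
11000100
11110010
11110001

11110001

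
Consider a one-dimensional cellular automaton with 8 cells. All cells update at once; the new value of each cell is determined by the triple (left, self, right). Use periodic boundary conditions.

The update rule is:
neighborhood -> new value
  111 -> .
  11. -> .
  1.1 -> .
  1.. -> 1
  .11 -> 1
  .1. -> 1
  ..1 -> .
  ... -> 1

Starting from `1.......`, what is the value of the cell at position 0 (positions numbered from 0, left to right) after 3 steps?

1

step 1: 1111111.
step 2: 1.......  (repeats step 0; period 2)
step 3: 1111111.
position 0 holds 1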